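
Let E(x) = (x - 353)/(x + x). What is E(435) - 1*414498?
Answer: -180306589/435 ≈ -4.1450e+5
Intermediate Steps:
E(x) = (-353 + x)/(2*x) (E(x) = (-353 + x)/((2*x)) = (-353 + x)*(1/(2*x)) = (-353 + x)/(2*x))
E(435) - 1*414498 = (½)*(-353 + 435)/435 - 1*414498 = (½)*(1/435)*82 - 414498 = 41/435 - 414498 = -180306589/435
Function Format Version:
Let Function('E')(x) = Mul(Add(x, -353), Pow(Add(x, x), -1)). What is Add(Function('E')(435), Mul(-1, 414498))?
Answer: Rational(-180306589, 435) ≈ -4.1450e+5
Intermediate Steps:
Function('E')(x) = Mul(Rational(1, 2), Pow(x, -1), Add(-353, x)) (Function('E')(x) = Mul(Add(-353, x), Pow(Mul(2, x), -1)) = Mul(Add(-353, x), Mul(Rational(1, 2), Pow(x, -1))) = Mul(Rational(1, 2), Pow(x, -1), Add(-353, x)))
Add(Function('E')(435), Mul(-1, 414498)) = Add(Mul(Rational(1, 2), Pow(435, -1), Add(-353, 435)), Mul(-1, 414498)) = Add(Mul(Rational(1, 2), Rational(1, 435), 82), -414498) = Add(Rational(41, 435), -414498) = Rational(-180306589, 435)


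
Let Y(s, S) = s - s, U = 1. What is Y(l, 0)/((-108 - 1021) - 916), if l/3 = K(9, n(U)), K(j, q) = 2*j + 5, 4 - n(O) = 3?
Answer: 0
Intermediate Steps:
n(O) = 1 (n(O) = 4 - 1*3 = 4 - 3 = 1)
K(j, q) = 5 + 2*j
l = 69 (l = 3*(5 + 2*9) = 3*(5 + 18) = 3*23 = 69)
Y(s, S) = 0
Y(l, 0)/((-108 - 1021) - 916) = 0/((-108 - 1021) - 916) = 0/(-1129 - 916) = 0/(-2045) = 0*(-1/2045) = 0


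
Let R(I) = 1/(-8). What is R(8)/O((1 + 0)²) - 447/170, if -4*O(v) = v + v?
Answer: -809/340 ≈ -2.3794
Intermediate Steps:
R(I) = -⅛
O(v) = -v/2 (O(v) = -(v + v)/4 = -v/2)
R(8)/O((1 + 0)²) - 447/170 = -(-2/(1 + 0)²)/8 - 447/170 = -1/(8*((-½*1²))) - 447*1/170 = -1/(8*((-½*1))) - 447/170 = -1/(8*(-½)) - 447/170 = -⅛*(-2) - 447/170 = ¼ - 447/170 = -809/340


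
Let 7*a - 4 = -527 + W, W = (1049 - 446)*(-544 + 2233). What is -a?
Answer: -1017944/7 ≈ -1.4542e+5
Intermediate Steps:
W = 1018467 (W = 603*1689 = 1018467)
a = 1017944/7 (a = 4/7 + (-527 + 1018467)/7 = 4/7 + (1/7)*1017940 = 4/7 + 145420 = 1017944/7 ≈ 1.4542e+5)
-a = -1*1017944/7 = -1017944/7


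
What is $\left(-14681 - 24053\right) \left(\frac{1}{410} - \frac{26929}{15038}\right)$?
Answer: $\frac{106768837842}{1541395} \approx 69268.0$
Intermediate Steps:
$\left(-14681 - 24053\right) \left(\frac{1}{410} - \frac{26929}{15038}\right) = - 38734 \left(\frac{1}{410} - \frac{26929}{15038}\right) = \left(-38734\right) \left(- \frac{2756463}{1541395}\right) = \frac{106768837842}{1541395}$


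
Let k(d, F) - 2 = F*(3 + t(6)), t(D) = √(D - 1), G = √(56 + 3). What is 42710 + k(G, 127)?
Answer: 43093 + 127*√5 ≈ 43377.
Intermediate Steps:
G = √59 ≈ 7.6811
t(D) = √(-1 + D)
k(d, F) = 2 + F*(3 + √5) (k(d, F) = 2 + F*(3 + √(-1 + 6)) = 2 + F*(3 + √5))
42710 + k(G, 127) = 42710 + (2 + 3*127 + 127*√5) = 42710 + (2 + 381 + 127*√5) = 42710 + (383 + 127*√5) = 43093 + 127*√5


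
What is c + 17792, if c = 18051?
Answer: 35843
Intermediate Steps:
c + 17792 = 18051 + 17792 = 35843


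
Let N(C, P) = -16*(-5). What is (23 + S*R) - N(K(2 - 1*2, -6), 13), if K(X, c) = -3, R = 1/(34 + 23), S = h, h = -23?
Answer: -3272/57 ≈ -57.404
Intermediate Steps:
S = -23
R = 1/57 ≈ 0.017544
N(C, P) = 80
(23 + S*R) - N(K(2 - 1*2, -6), 13) = (23 - 23*1/57) - 1*80 = (23 - 23/57) - 80 = 1288/57 - 80 = -3272/57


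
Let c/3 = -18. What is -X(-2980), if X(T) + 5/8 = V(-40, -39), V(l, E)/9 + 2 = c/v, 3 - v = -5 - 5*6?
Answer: 4775/152 ≈ 31.414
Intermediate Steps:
c = -54 (c = 3*(-18) = -54)
v = 38 (v = 3 - (-5 - 5*6) = 3 - (-5 - 30) = 3 - 1*(-35) = 3 + 35 = 38)
V(l, E) = -585/19 (V(l, E) = -18 + 9*(-54/38) = -18 + 9*(-54*1/38) = -18 + 9*(-27/19) = -18 - 243/19 = -585/19)
X(T) = -4775/152 (X(T) = -5/8 - 585/19 = -4775/152)
-X(-2980) = -1*(-4775/152) = 4775/152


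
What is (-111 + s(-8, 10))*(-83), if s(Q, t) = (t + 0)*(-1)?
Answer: 10043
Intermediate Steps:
s(Q, t) = -t (s(Q, t) = t*(-1) = -t)
(-111 + s(-8, 10))*(-83) = (-111 - 1*10)*(-83) = (-111 - 10)*(-83) = -121*(-83) = 10043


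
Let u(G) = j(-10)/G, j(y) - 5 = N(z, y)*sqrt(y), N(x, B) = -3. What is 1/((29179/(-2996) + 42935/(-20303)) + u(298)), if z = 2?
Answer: -972360934552368060196/11510165329042210531129 + 826954423729452984*I*sqrt(10)/11510165329042210531129 ≈ -0.084478 + 0.0002272*I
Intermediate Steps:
j(y) = 5 - 3*sqrt(y)
u(G) = (5 - 3*I*sqrt(10))/G
1/((29179/(-2996) + 42935/(-20303)) + u(298)) = 1/((29179/(-2996) + 42935/(-20303)) + (5 - 3*I*sqrt(10))/298) = 1/((29179*(-1/2996) + 42935*(-1/20303)) + (5 - 3*I*sqrt(10))/298) = 1/((-29179/2996 - 42935/20303) + (5/298 - 3*I*sqrt(10)/298)) = 1/(-721054497/60827788 + (5/298 - 3*I*sqrt(10)/298)) = 1/(-107285050583/9063340412 - 3*I*sqrt(10)/298)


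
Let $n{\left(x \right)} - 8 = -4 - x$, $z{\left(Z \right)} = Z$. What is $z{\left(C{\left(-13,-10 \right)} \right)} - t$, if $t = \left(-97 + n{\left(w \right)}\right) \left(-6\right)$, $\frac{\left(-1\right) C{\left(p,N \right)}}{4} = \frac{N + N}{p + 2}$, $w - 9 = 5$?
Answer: $- \frac{7142}{11} \approx -649.27$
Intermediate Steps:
$w = 14$ ($w = 9 + 5 = 14$)
$C{\left(p,N \right)} = - \frac{8 N}{2 + p}$ ($C{\left(p,N \right)} = - 4 \frac{N + N}{p + 2} = - 4 \frac{2 N}{2 + p} = - \frac{8 N}{2 + p}$)
$n{\left(x \right)} = 4 - x$ ($n{\left(x \right)} = 8 - \left(4 + x\right) = 4 - x$)
$t = 642$ ($t = \left(-97 + \left(4 - 14\right)\right) \left(-6\right) = \left(-97 - 10\right) \left(-6\right) = \left(-107\right) \left(-6\right) = 642$)
$z{\left(C{\left(-13,-10 \right)} \right)} - t = \left(-8\right) \left(-10\right) \frac{1}{2 - 13} - 642 = \left(-8\right) \left(-10\right) \frac{1}{-11} - 642 = \left(-8\right) \left(-10\right) \left(- \frac{1}{11}\right) - 642 = - \frac{80}{11} - 642 = - \frac{7142}{11}$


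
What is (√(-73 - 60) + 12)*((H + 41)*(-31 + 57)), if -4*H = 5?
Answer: 12402 + 2067*I*√133/2 ≈ 12402.0 + 11919.0*I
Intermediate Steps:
H = -5/4 (H = -¼*5 = -5/4 ≈ -1.2500)
(√(-73 - 60) + 12)*((H + 41)*(-31 + 57)) = (√(-73 - 60) + 12)*((-5/4 + 41)*(-31 + 57)) = (√(-133) + 12)*((159/4)*26) = (I*√133 + 12)*(2067/2) = (12 + I*√133)*(2067/2) = 12402 + 2067*I*√133/2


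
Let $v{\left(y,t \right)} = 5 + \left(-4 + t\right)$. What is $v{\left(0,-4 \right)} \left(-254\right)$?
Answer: $762$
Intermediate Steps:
$v{\left(y,t \right)} = 1 + t$
$v{\left(0,-4 \right)} \left(-254\right) = \left(1 - 4\right) \left(-254\right) = \left(-3\right) \left(-254\right) = 762$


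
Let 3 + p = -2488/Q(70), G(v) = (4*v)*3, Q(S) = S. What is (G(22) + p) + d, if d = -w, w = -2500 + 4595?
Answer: -65434/35 ≈ -1869.5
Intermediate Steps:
w = 2095
G(v) = 12*v
p = -1349/35 (p = -3 - 2488/70 = -3 - 2488*1/70 = -3 - 1244/35 = -1349/35 ≈ -38.543)
d = -2095 (d = -1*2095 = -2095)
(G(22) + p) + d = (12*22 - 1349/35) - 2095 = (264 - 1349/35) - 2095 = 7891/35 - 2095 = -65434/35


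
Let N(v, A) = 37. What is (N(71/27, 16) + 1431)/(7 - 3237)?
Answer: -734/1615 ≈ -0.45449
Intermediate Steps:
(N(71/27, 16) + 1431)/(7 - 3237) = (37 + 1431)/(7 - 3237) = 1468/(-3230) = 1468*(-1/3230) = -734/1615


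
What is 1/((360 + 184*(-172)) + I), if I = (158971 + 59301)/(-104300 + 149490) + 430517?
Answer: 22595/9020688391 ≈ 2.5048e-6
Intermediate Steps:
I = 9727640751/22595 (I = 218272/45190 + 430517 = 218272*(1/45190) + 430517 = 109136/22595 + 430517 = 9727640751/22595 ≈ 4.3052e+5)
1/((360 + 184*(-172)) + I) = 1/((360 + 184*(-172)) + 9727640751/22595) = 1/((360 - 31648) + 9727640751/22595) = 1/(-31288 + 9727640751/22595) = 1/(9020688391/22595) = 22595/9020688391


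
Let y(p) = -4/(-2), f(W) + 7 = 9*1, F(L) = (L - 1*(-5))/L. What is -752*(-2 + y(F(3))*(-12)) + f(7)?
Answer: 19554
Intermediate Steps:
F(L) = (5 + L)/L (F(L) = (L + 5)/L = (5 + L)/L)
f(W) = 2 (f(W) = -7 + 9*1 = -7 + 9 = 2)
y(p) = 2 (y(p) = -4*(-1/2) = 2)
-752*(-2 + y(F(3))*(-12)) + f(7) = -752*(-2 + 2*(-12)) + 2 = -752*(-2 - 24) + 2 = -752*(-26) + 2 = 19552 + 2 = 19554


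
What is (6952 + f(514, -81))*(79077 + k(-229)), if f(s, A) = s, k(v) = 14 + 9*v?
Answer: 575105980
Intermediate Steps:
(6952 + f(514, -81))*(79077 + k(-229)) = (6952 + 514)*(79077 + (14 + 9*(-229))) = 7466*(79077 + (14 - 2061)) = 7466*(79077 - 2047) = 7466*77030 = 575105980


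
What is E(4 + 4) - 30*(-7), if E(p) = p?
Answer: 218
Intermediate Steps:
E(4 + 4) - 30*(-7) = (4 + 4) - 30*(-7) = 8 + 210 = 218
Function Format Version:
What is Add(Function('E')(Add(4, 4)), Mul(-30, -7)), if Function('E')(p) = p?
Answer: 218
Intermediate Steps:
Add(Function('E')(Add(4, 4)), Mul(-30, -7)) = Add(Add(4, 4), Mul(-30, -7)) = Add(8, 210) = 218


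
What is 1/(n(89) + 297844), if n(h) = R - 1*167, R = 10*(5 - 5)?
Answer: 1/297677 ≈ 3.3593e-6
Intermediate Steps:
R = 0 (R = 10*0 = 0)
n(h) = -167 (n(h) = 0 - 1*167 = 0 - 167 = -167)
1/(n(89) + 297844) = 1/(-167 + 297844) = 1/297677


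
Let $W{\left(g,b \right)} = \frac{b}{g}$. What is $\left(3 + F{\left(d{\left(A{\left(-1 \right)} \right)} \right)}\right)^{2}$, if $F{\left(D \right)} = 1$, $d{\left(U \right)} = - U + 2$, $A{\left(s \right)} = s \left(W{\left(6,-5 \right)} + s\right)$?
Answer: $16$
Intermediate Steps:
$A{\left(s \right)} = s \left(- \frac{5}{6} + s\right)$
$d{\left(U \right)} = 2 - U$
$\left(3 + F{\left(d{\left(A{\left(-1 \right)} \right)} \right)}\right)^{2} = \left(3 + 1\right)^{2} = 4^{2} = 16$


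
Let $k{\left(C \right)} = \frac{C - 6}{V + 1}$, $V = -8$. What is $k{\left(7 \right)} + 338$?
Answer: $\frac{2365}{7} \approx 337.86$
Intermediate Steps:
$k{\left(C \right)} = \frac{6}{7} - \frac{C}{7}$ ($k{\left(C \right)} = \frac{C - 6}{-8 + 1} = \frac{-6 + C}{-7} = \left(-6 + C\right) \left(- \frac{1}{7}\right) = \frac{6}{7} - \frac{C}{7}$)
$k{\left(7 \right)} + 338 = \left(\frac{6}{7} - 1\right) + 338 = - \frac{1}{7} + 338 = \frac{2365}{7}$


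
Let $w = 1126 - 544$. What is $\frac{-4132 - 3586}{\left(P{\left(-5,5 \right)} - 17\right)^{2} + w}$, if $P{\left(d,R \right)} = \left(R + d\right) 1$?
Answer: $- \frac{7718}{871} \approx -8.8611$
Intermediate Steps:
$P{\left(d,R \right)} = R + d$
$w = 582$ ($w = 1126 - 544 = 582$)
$\frac{-4132 - 3586}{\left(P{\left(-5,5 \right)} - 17\right)^{2} + w} = \frac{-4132 - 3586}{\left(\left(5 - 5\right) - 17\right)^{2} + 582} = - \frac{7718}{\left(0 - 17\right)^{2} + 582} = - \frac{7718}{\left(-17\right)^{2} + 582} = - \frac{7718}{289 + 582} = - \frac{7718}{871}$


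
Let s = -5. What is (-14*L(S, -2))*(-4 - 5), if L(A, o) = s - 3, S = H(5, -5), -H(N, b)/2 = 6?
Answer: -1008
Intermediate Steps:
H(N, b) = -12 (H(N, b) = -2*6 = -12)
S = -12
L(A, o) = -8 (L(A, o) = -5 - 3 = -8)
(-14*L(S, -2))*(-4 - 5) = (-14*(-8))*(-4 - 5) = 112*(-9) = -1008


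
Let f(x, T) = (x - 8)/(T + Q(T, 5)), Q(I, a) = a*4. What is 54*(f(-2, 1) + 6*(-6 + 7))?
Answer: 2088/7 ≈ 298.29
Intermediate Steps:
Q(I, a) = 4*a
f(x, T) = (-8 + x)/(20 + T) (f(x, T) = (x - 8)/(T + 4*5) = (-8 + x)/(T + 20) = (-8 + x)/(20 + T))
54*(f(-2, 1) + 6*(-6 + 7)) = 54*((-8 - 2)/(20 + 1) + 6*(-6 + 7)) = 54*(-10/21 + 6*1) = 54*((1/21)*(-10) + 6) = 54*(-10/21 + 6) = 54*(116/21) = 2088/7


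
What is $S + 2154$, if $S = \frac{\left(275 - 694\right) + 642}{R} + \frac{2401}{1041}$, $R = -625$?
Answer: $\frac{1402714732}{650625} \approx 2155.9$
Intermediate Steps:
$S = \frac{1268482}{650625}$ ($S = \frac{\left(275 - 694\right) + 642}{-625} + \frac{2401}{1041} = \left(-419 + 642\right) \left(- \frac{1}{625}\right) + 2401 \cdot \frac{1}{1041} = 223 \left(- \frac{1}{625}\right) + \frac{2401}{1041} = - \frac{223}{625} + \frac{2401}{1041} = \frac{1268482}{650625} \approx 1.9496$)
$S + 2154 = \frac{1268482}{650625} + 2154 = \frac{1402714732}{650625}$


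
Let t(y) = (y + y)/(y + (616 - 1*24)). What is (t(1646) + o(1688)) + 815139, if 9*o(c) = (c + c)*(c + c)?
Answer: 6987647809/3357 ≈ 2.0815e+6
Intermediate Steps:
o(c) = 4*c²/9 (o(c) = ((c + c)*(c + c))/9 = ((2*c)*(2*c))/9 = (4*c²)/9 = 4*c²/9)
t(y) = 2*y/(592 + y) (t(y) = (2*y)/(y + (616 - 24)) = (2*y)/(y + 592) = (2*y)/(592 + y) = 2*y/(592 + y))
(t(1646) + o(1688)) + 815139 = (2*1646/(592 + 1646) + (4/9)*1688²) + 815139 = (2*1646/2238 + (4/9)*2849344) + 815139 = (2*1646*(1/2238) + 11397376/9) + 815139 = (1646/1119 + 11397376/9) + 815139 = 4251226186/3357 + 815139 = 6987647809/3357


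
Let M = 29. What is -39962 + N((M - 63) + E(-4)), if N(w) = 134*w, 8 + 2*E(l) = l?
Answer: -45322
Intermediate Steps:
E(l) = -4 + l/2
-39962 + N((M - 63) + E(-4)) = -39962 + 134*((29 - 63) + (-4 + (½)*(-4))) = -39962 + 134*(-34 + (-4 - 2)) = -39962 + 134*(-34 - 6) = -39962 + 134*(-40) = -39962 - 5360 = -45322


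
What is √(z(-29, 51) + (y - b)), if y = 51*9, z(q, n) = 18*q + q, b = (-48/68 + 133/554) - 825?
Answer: √65057481458/9418 ≈ 27.083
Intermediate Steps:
b = -7774237/9418 (b = (-48*1/68 + 133*(1/554)) - 825 = (-12/17 + 133/554) - 825 = -4387/9418 - 825 = -7774237/9418 ≈ -825.47)
z(q, n) = 19*q
y = 459
√(z(-29, 51) + (y - b)) = √(19*(-29) + (459 - 1*(-7774237/9418))) = √(-551 + (459 + 7774237/9418)) = √(-551 + 12097099/9418) = √(6907781/9418) = √65057481458/9418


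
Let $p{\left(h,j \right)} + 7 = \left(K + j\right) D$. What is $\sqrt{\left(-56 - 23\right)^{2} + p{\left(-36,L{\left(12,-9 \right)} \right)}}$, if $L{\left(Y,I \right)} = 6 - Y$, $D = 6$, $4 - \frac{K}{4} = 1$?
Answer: $\sqrt{6270} \approx 79.183$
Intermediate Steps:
$K = 12$ ($K = 16 - 4 = 12$)
$p{\left(h,j \right)} = 65 + 6 j$ ($p{\left(h,j \right)} = -7 + \left(12 + j\right) 6 = -7 + \left(72 + 6 j\right) = 65 + 6 j$)
$\sqrt{\left(-56 - 23\right)^{2} + p{\left(-36,L{\left(12,-9 \right)} \right)}} = \sqrt{\left(-56 - 23\right)^{2} + \left(65 + 6 \left(6 - 12\right)\right)} = \sqrt{\left(-79\right)^{2} + \left(65 + 6 \left(6 - 12\right)\right)} = \sqrt{6241 + \left(65 + 6 \left(-6\right)\right)} = \sqrt{6241 + \left(65 - 36\right)} = \sqrt{6241 + 29} = \sqrt{6270}$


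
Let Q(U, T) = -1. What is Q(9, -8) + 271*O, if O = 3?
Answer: 812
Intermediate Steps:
Q(9, -8) + 271*O = -1 + 271*3 = -1 + 813 = 812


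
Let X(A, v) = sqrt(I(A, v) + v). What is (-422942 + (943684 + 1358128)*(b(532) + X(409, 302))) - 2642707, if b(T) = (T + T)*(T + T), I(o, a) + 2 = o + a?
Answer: 2605869092303 + 2301812*sqrt(1011) ≈ 2.6059e+12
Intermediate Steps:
I(o, a) = -2 + a + o (I(o, a) = -2 + (o + a) = -2 + (a + o) = -2 + a + o)
X(A, v) = sqrt(-2 + A + 2*v) (X(A, v) = sqrt((-2 + v + A) + v) = sqrt((-2 + A + v) + v) = sqrt(-2 + A + 2*v))
b(T) = 4*T**2 (b(T) = (2*T)*(2*T) = 4*T**2)
(-422942 + (943684 + 1358128)*(b(532) + X(409, 302))) - 2642707 = (-422942 + (943684 + 1358128)*(4*532**2 + sqrt(-2 + 409 + 2*302))) - 2642707 = (-422942 + 2301812*(4*283024 + sqrt(-2 + 409 + 604))) - 2642707 = (-422942 + 2301812*(1132096 + sqrt(1011))) - 2642707 = (-422942 + (2605872157952 + 2301812*sqrt(1011))) - 2642707 = (2605871735010 + 2301812*sqrt(1011)) - 2642707 = 2605869092303 + 2301812*sqrt(1011)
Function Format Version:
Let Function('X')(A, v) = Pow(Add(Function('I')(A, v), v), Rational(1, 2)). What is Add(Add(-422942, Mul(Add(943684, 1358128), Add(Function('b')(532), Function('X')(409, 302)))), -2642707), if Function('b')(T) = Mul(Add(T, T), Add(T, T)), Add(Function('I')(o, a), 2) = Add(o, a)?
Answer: Add(2605869092303, Mul(2301812, Pow(1011, Rational(1, 2)))) ≈ 2.6059e+12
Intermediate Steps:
Function('I')(o, a) = Add(-2, a, o) (Function('I')(o, a) = Add(-2, Add(o, a)) = Add(-2, Add(a, o)) = Add(-2, a, o))
Function('X')(A, v) = Pow(Add(-2, A, Mul(2, v)), Rational(1, 2)) (Function('X')(A, v) = Pow(Add(Add(-2, v, A), v), Rational(1, 2)) = Pow(Add(Add(-2, A, v), v), Rational(1, 2)) = Pow(Add(-2, A, Mul(2, v)), Rational(1, 2)))
Function('b')(T) = Mul(4, Pow(T, 2)) (Function('b')(T) = Mul(Mul(2, T), Mul(2, T)) = Mul(4, Pow(T, 2)))
Add(Add(-422942, Mul(Add(943684, 1358128), Add(Function('b')(532), Function('X')(409, 302)))), -2642707) = Add(Add(-422942, Mul(Add(943684, 1358128), Add(Mul(4, Pow(532, 2)), Pow(Add(-2, 409, Mul(2, 302)), Rational(1, 2))))), -2642707) = Add(Add(-422942, Mul(2301812, Add(Mul(4, 283024), Pow(Add(-2, 409, 604), Rational(1, 2))))), -2642707) = Add(Add(-422942, Mul(2301812, Add(1132096, Pow(1011, Rational(1, 2))))), -2642707) = Add(Add(-422942, Add(2605872157952, Mul(2301812, Pow(1011, Rational(1, 2))))), -2642707) = Add(Add(2605871735010, Mul(2301812, Pow(1011, Rational(1, 2)))), -2642707) = Add(2605869092303, Mul(2301812, Pow(1011, Rational(1, 2))))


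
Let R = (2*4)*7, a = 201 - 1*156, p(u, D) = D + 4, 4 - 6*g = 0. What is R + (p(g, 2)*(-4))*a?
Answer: -1024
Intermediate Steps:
g = ⅔ (g = ⅔ - ⅙*0 = ⅔ + 0 = ⅔ ≈ 0.66667)
p(u, D) = 4 + D
a = 45 (a = 201 - 156 = 45)
R = 56 (R = 8*7 = 56)
R + (p(g, 2)*(-4))*a = 56 + ((4 + 2)*(-4))*45 = 56 + (6*(-4))*45 = 56 - 24*45 = 56 - 1080 = -1024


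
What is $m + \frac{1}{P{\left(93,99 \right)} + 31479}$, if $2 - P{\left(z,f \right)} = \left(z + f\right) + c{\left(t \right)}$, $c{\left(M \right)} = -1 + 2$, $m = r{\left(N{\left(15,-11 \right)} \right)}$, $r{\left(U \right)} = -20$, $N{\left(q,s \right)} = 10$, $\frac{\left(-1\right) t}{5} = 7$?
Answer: $- \frac{625759}{31288} \approx -20.0$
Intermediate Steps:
$t = -35$ ($t = \left(-5\right) 7 = -35$)
$m = -20$
$c{\left(M \right)} = 1$
$P{\left(z,f \right)} = 1 - f - z$ ($P{\left(z,f \right)} = 2 - \left(\left(z + f\right) + 1\right) = 2 - \left(\left(f + z\right) + 1\right) = 2 - \left(1 + f + z\right) = 1 - f - z$)
$m + \frac{1}{P{\left(93,99 \right)} + 31479} = -20 + \frac{1}{\left(1 - 99 - 93\right) + 31479} = -20 + \frac{1}{-191 + 31479} = -20 + \frac{1}{31288} = - \frac{625759}{31288}$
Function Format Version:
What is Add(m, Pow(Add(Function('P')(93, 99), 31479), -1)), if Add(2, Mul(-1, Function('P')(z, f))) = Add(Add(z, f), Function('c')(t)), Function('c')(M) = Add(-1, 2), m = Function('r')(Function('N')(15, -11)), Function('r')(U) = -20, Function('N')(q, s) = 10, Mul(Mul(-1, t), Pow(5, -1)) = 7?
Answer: Rational(-625759, 31288) ≈ -20.000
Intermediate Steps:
t = -35 (t = Mul(-5, 7) = -35)
m = -20
Function('c')(M) = 1
Function('P')(z, f) = Add(1, Mul(-1, f), Mul(-1, z)) (Function('P')(z, f) = Add(2, Mul(-1, Add(Add(z, f), 1))) = Add(2, Mul(-1, Add(Add(f, z), 1))) = Add(2, Mul(-1, Add(1, f, z))) = Add(2, Add(-1, Mul(-1, f), Mul(-1, z))) = Add(1, Mul(-1, f), Mul(-1, z)))
Add(m, Pow(Add(Function('P')(93, 99), 31479), -1)) = Add(-20, Pow(Add(Add(1, Mul(-1, 99), Mul(-1, 93)), 31479), -1)) = Add(-20, Pow(Add(Add(1, -99, -93), 31479), -1)) = Add(-20, Pow(Add(-191, 31479), -1)) = Add(-20, Pow(31288, -1)) = Add(-20, Rational(1, 31288)) = Rational(-625759, 31288)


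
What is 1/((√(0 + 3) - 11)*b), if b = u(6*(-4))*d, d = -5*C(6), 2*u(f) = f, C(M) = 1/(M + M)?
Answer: -11/590 - √3/590 ≈ -0.021580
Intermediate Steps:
C(M) = 1/(2*M)
u(f) = f/2
d = -5/12 (d = -5/(2*6) = -5*1/12 = -5/12 ≈ -0.41667)
b = 5 (b = ((6*(-4))/2)*(-5/12) = ((½)*(-24))*(-5/12) = -12*(-5/12) = 5)
1/((√(0 + 3) - 11)*b) = 1/((√(0 + 3) - 11)*5) = 1/((√3 - 11)*5) = 1/((-11 + √3)*5) = 1/(-55 + 5*√3)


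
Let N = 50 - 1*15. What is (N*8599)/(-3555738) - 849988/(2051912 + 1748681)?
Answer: -4166180103389/13513912952634 ≈ -0.30829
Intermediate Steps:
N = 35 (N = 50 - 15 = 35)
(N*8599)/(-3555738) - 849988/(2051912 + 1748681) = (35*8599)/(-3555738) - 849988/(2051912 + 1748681) = 300965*(-1/3555738) - 849988/3800593 = -300965/3555738 - 849988*1/3800593 = -300965/3555738 - 849988/3800593 = -4166180103389/13513912952634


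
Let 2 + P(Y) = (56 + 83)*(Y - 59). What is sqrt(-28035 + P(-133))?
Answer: 5*I*sqrt(2189) ≈ 233.93*I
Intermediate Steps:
P(Y) = -8203 + 139*Y (P(Y) = -2 + (56 + 83)*(Y - 59) = -2 + 139*(-59 + Y) = -2 + (-8201 + 139*Y) = -8203 + 139*Y)
sqrt(-28035 + P(-133)) = sqrt(-28035 + (-8203 + 139*(-133))) = sqrt(-28035 + (-8203 - 18487)) = sqrt(-28035 - 26690) = sqrt(-54725) = 5*I*sqrt(2189)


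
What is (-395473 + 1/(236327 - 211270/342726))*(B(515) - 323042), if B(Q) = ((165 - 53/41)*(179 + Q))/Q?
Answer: 10916904128571450810618121/85510678316359 ≈ 1.2767e+11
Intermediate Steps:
B(Q) = (1201448/41 + 6712*Q/41)/Q (B(Q) = ((165 - 53*1/41)*(179 + Q))/Q = ((165 - 53/41)*(179 + Q))/Q = (6712*(179 + Q)/41)/Q = (1201448/41 + 6712*Q/41)/Q)
(-395473 + 1/(236327 - 211270/342726))*(B(515) - 323042) = (-395473 + 1/(236327 - 211270/342726))*((6712/41)*(179 + 515)/515 - 323042) = (-395473 + 1/(236327 - 211270*1/342726))*((6712/41)*(1/515)*694 - 323042) = (-395473 + 1/(236327 - 105635/171363))*(4658128/21115 - 323042) = (-395473 + 1/(40497598066/171363))*(-6816373702/21115) = (-395473 + 171363/40497598066)*(-6816373702/21115) = -16015706599783855/40497598066*(-6816373702/21115) = 10916904128571450810618121/85510678316359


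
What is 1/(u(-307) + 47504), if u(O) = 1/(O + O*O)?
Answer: 93942/4462620769 ≈ 2.1051e-5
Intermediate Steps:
u(O) = 1/(O + O²)
1/(u(-307) + 47504) = 1/(1/((-307)*(1 - 307)) + 47504) = 1/(-1/307/(-306) + 47504) = 1/(-1/307*(-1/306) + 47504) = 1/(1/93942 + 47504) = 1/(4462620769/93942) = 93942/4462620769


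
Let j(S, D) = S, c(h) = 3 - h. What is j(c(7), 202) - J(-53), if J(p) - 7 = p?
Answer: 42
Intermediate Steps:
J(p) = 7 + p
j(c(7), 202) - J(-53) = (3 - 1*7) - (7 - 53) = (3 - 7) - 1*(-46) = -4 + 46 = 42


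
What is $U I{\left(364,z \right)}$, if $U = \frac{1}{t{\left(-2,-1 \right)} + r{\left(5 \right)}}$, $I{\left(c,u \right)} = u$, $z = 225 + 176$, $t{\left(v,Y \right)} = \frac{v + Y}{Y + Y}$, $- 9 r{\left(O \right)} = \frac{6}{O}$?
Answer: $\frac{12030}{41} \approx 293.41$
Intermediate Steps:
$r{\left(O \right)} = - \frac{2}{3 O}$ ($r{\left(O \right)} = - \frac{6 \frac{1}{O}}{9} = - \frac{2}{3 O}$)
$t{\left(v,Y \right)} = \frac{Y + v}{2 Y}$
$z = 401$
$U = \frac{30}{41}$ ($U = \frac{1}{\frac{-1 - 2}{2 \left(-1\right)} - \frac{2}{3 \cdot 5}} = \frac{1}{\frac{1}{2} \left(-1\right) \left(-3\right) - \frac{2}{15}} = \frac{1}{\frac{3}{2} - \frac{2}{15}} = \frac{1}{\frac{41}{30}} = \frac{30}{41} \approx 0.73171$)
$U I{\left(364,z \right)} = \frac{30}{41} \cdot 401 = \frac{12030}{41}$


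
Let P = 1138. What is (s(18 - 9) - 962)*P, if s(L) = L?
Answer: -1084514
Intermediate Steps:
(s(18 - 9) - 962)*P = ((18 - 9) - 962)*1138 = (9 - 962)*1138 = -953*1138 = -1084514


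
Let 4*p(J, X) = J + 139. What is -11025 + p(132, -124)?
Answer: -43829/4 ≈ -10957.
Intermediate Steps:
p(J, X) = 139/4 + J/4 (p(J, X) = (J + 139)/4 = (139 + J)/4 = 139/4 + J/4)
-11025 + p(132, -124) = -11025 + (139/4 + (¼)*132) = -11025 + (139/4 + 33) = -11025 + 271/4 = -43829/4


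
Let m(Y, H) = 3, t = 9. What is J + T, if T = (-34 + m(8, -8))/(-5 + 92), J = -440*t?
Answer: -344551/87 ≈ -3960.4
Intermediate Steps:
J = -3960 (J = -440*9 = -3960)
T = -31/87 (T = (-34 + 3)/(-5 + 92) = -31/87 ≈ -0.35632)
J + T = -3960 - 31/87 = -344551/87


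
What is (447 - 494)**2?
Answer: 2209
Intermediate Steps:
(447 - 494)**2 = (-47)**2 = 2209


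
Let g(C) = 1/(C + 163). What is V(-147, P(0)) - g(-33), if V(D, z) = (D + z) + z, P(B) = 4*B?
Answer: -19111/130 ≈ -147.01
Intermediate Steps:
g(C) = 1/(163 + C)
V(D, z) = D + 2*z
V(-147, P(0)) - g(-33) = (-147 + 2*(4*0)) - 1/(163 - 33) = (-147 + 2*0) - 1/130 = (-147 + 0) - 1*1/130 = -147 - 1/130 = -19111/130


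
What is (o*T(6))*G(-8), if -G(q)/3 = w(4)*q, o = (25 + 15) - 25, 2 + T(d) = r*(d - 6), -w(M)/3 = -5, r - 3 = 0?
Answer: -10800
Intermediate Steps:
r = 3 (r = 3 + 0 = 3)
w(M) = 15 (w(M) = -3*(-5) = 15)
T(d) = -20 + 3*d (T(d) = -2 + 3*(d - 6) = -2 + 3*(-6 + d) = -2 + (-18 + 3*d) = -20 + 3*d)
o = 15 (o = 40 - 25 = 15)
G(q) = -45*q
(o*T(6))*G(-8) = (15*(-20 + 3*6))*(-45*(-8)) = (15*(-20 + 18))*360 = (15*(-2))*360 = -30*360 = -10800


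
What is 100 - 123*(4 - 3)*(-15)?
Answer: 1945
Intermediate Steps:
100 - 123*(4 - 3)*(-15) = 100 - 123*(-15) = 100 + 1845 = 1945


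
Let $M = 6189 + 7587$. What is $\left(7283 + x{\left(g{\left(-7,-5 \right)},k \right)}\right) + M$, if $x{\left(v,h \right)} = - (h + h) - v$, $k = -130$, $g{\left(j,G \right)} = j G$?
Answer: $21284$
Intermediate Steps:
$g{\left(j,G \right)} = G j$
$M = 13776$
$x{\left(v,h \right)} = - v - 2 h$ ($x{\left(v,h \right)} = - 2 h - v = - v - 2 h$)
$\left(7283 + x{\left(g{\left(-7,-5 \right)},k \right)}\right) + M = \left(7283 - \left(-260 - -35\right)\right) + 13776 = \left(7283 + \left(\left(-1\right) 35 + 260\right)\right) + 13776 = \left(7283 + \left(-35 + 260\right)\right) + 13776 = \left(7283 + 225\right) + 13776 = 7508 + 13776 = 21284$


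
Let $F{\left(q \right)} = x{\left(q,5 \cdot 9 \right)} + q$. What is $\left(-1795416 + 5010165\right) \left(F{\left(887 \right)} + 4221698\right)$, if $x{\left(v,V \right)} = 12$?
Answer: $13574589483153$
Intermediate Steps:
$F{\left(q \right)} = 12 + q$
$\left(-1795416 + 5010165\right) \left(F{\left(887 \right)} + 4221698\right) = \left(-1795416 + 5010165\right) \left(\left(12 + 887\right) + 4221698\right) = 3214749 \left(899 + 4221698\right) = 3214749 \cdot 4222597 = 13574589483153$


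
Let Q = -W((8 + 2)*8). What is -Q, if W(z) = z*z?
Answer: 6400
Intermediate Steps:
W(z) = z**2
Q = -6400 (Q = -((8 + 2)*8)**2 = -(10*8)**2 = -1*80**2 = -1*6400 = -6400)
-Q = -1*(-6400) = 6400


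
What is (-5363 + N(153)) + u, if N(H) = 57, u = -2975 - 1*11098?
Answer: -19379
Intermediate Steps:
u = -14073 (u = -2975 - 11098 = -14073)
(-5363 + N(153)) + u = (-5363 + 57) - 14073 = -5306 - 14073 = -19379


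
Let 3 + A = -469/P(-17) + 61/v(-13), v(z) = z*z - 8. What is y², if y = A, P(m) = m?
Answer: 4669672225/7491169 ≈ 623.36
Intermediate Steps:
v(z) = -8 + z² (v(z) = z² - 8 = -8 + z²)
A = 68335/2737 (A = -3 + (-469/(-17) + 61/(-8 + (-13)²)) = -3 + (-469*(-1/17) + 61/(-8 + 169)) = -3 + (469/17 + 61/161) = -3 + 76546/2737 = 68335/2737 ≈ 24.967)
y = 68335/2737 ≈ 24.967
y² = (68335/2737)² = 4669672225/7491169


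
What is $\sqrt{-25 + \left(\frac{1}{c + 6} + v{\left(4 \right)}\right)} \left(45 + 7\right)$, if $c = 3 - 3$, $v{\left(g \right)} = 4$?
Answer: $\frac{130 i \sqrt{30}}{3} \approx 237.35 i$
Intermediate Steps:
$c = 0$
$\sqrt{-25 + \left(\frac{1}{c + 6} + v{\left(4 \right)}\right)} \left(45 + 7\right) = \sqrt{-25 + \left(\frac{1}{0 + 6} + 4\right)} \left(45 + 7\right) = \sqrt{-25 + \left(\frac{1}{6} + 4\right)} 52 = \sqrt{-25 + \frac{25}{6}} \cdot 52 = \sqrt{- \frac{125}{6}} \cdot 52 = \frac{5 i \sqrt{30}}{6} \cdot 52 = \frac{130 i \sqrt{30}}{3}$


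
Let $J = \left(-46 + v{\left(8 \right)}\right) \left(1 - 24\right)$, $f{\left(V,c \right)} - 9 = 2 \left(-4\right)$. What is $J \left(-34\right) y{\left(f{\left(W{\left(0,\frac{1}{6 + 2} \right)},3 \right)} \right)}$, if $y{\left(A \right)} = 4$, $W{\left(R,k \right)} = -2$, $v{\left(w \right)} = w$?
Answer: $-118864$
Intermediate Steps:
$f{\left(V,c \right)} = 1$ ($f{\left(V,c \right)} = 9 + 2 \left(-4\right) = 9 - 8 = 1$)
$J = 874$ ($J = \left(-46 + 8\right) \left(1 - 24\right) = \left(-38\right) \left(-23\right) = 874$)
$J \left(-34\right) y{\left(f{\left(W{\left(0,\frac{1}{6 + 2} \right)},3 \right)} \right)} = 874 \left(-34\right) 4 = \left(-29716\right) 4 = -118864$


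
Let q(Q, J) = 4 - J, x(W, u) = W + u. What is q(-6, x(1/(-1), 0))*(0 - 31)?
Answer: -155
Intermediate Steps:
q(-6, x(1/(-1), 0))*(0 - 31) = (4 - (1/(-1) + 0))*(0 - 31) = (4 - (-1 + 0))*(-31) = (4 - 1*(-1))*(-31) = (4 + 1)*(-31) = 5*(-31) = -155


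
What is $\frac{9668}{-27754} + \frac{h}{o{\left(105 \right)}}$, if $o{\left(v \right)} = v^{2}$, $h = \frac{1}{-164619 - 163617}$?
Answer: $- \frac{17493288398477}{50218113966300} \approx -0.34835$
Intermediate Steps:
$h = - \frac{1}{328236}$ ($h = \frac{1}{-328236} = - \frac{1}{328236} \approx -3.0466 \cdot 10^{-6}$)
$\frac{9668}{-27754} + \frac{h}{o{\left(105 \right)}} = \frac{9668}{-27754} - \frac{1}{328236 \cdot 105^{2}} = 9668 \left(- \frac{1}{27754}\right) - \frac{1}{328236 \cdot 11025} = - \frac{4834}{13877} - \frac{1}{3618801900} = - \frac{17493288398477}{50218113966300}$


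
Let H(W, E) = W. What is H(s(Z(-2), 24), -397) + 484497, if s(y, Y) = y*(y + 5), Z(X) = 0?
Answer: 484497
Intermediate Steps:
s(y, Y) = y*(5 + y)
H(s(Z(-2), 24), -397) + 484497 = 0*(5 + 0) + 484497 = 0*5 + 484497 = 0 + 484497 = 484497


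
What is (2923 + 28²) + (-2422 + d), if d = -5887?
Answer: -4602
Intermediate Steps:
(2923 + 28²) + (-2422 + d) = (2923 + 28²) + (-2422 - 5887) = (2923 + 784) - 8309 = 3707 - 8309 = -4602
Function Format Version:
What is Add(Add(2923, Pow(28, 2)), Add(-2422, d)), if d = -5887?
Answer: -4602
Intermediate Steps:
Add(Add(2923, Pow(28, 2)), Add(-2422, d)) = Add(Add(2923, Pow(28, 2)), Add(-2422, -5887)) = Add(Add(2923, 784), -8309) = Add(3707, -8309) = -4602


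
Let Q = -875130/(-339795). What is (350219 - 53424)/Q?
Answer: 6723297135/58342 ≈ 1.1524e+5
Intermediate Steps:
Q = 58342/22653 (Q = -875130*(-1/339795) = 58342/22653 ≈ 2.5755)
(350219 - 53424)/Q = (350219 - 53424)/(58342/22653) = 296795*(22653/58342) = 6723297135/58342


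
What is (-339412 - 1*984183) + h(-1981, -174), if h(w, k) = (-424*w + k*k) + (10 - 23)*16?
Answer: -453583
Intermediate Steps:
h(w, k) = -208 + k² - 424*w (h(w, k) = (-424*w + k²) - 13*16 = (k² - 424*w) - 208 = -208 + k² - 424*w)
(-339412 - 1*984183) + h(-1981, -174) = (-339412 - 1*984183) + (-208 + (-174)² - 424*(-1981)) = (-339412 - 984183) + (-208 + 30276 + 839944) = -1323595 + 870012 = -453583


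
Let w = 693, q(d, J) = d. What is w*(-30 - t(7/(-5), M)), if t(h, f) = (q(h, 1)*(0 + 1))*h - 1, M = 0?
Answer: -536382/25 ≈ -21455.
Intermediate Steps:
t(h, f) = -1 + h² (t(h, f) = (h*(0 + 1))*h - 1 = (h*1)*h - 1 = h*h - 1 = h² - 1 = -1 + h²)
w*(-30 - t(7/(-5), M)) = 693*(-30 - (-1 + (7/(-5))²)) = 693*(-30 - (-1 + (7*(-⅕))²)) = 693*(-30 - (-1 + (-7/5)²)) = 693*(-30 - (-1 + 49/25)) = 693*(-30 - 1*24/25) = 693*(-30 - 24/25) = 693*(-774/25) = -536382/25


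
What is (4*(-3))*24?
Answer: -288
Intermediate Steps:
(4*(-3))*24 = -12*24 = -288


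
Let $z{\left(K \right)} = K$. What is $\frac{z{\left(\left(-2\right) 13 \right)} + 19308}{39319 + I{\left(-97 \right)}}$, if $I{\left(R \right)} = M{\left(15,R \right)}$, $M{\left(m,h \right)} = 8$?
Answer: $\frac{19282}{39327} \approx 0.4903$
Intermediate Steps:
$I{\left(R \right)} = 8$
$\frac{z{\left(\left(-2\right) 13 \right)} + 19308}{39319 + I{\left(-97 \right)}} = \frac{\left(-2\right) 13 + 19308}{39319 + 8} = \frac{-26 + 19308}{39327} = 19282 \cdot \frac{1}{39327} = \frac{19282}{39327}$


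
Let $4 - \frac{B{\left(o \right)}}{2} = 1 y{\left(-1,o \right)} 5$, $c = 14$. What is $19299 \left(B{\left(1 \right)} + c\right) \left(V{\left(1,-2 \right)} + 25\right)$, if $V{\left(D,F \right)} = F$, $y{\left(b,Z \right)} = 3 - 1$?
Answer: $887754$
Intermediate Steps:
$y{\left(b,Z \right)} = 2$ ($y{\left(b,Z \right)} = 3 - 1 = 2$)
$B{\left(o \right)} = -12$ ($B{\left(o \right)} = 8 - 2 \cdot 1 \cdot 2 \cdot 5 = 8 - 2 \cdot 2 \cdot 5 = 8 - 20 = -12$)
$19299 \left(B{\left(1 \right)} + c\right) \left(V{\left(1,-2 \right)} + 25\right) = 19299 \left(-12 + 14\right) \left(-2 + 25\right) = 19299 \cdot 2 \cdot 23 = 19299 \cdot 46 = 887754$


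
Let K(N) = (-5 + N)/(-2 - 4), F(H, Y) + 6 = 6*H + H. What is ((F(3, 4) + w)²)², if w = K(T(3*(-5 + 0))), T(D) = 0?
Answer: 81450625/1296 ≈ 62848.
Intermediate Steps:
F(H, Y) = -6 + 7*H (F(H, Y) = -6 + (6*H + H) = -6 + 7*H)
K(N) = ⅚ - N/6 (K(N) = (-5 + N)/(-6) = (-5 + N)*(-⅙) = ⅚ - N/6)
w = ⅚ (w = ⅚ - ⅙*0 = ⅚ + 0 = ⅚ ≈ 0.83333)
((F(3, 4) + w)²)² = (((-6 + 7*3) + ⅚)²)² = (((-6 + 21) + ⅚)²)² = ((15 + ⅚)²)² = ((95/6)²)² = (9025/36)² = 81450625/1296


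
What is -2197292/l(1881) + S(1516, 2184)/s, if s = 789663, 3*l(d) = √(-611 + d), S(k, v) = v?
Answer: 104/37603 - 3295938*√1270/635 ≈ -1.8497e+5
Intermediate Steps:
l(d) = √(-611 + d)/3
-2197292/l(1881) + S(1516, 2184)/s = -2197292*3/√(-611 + 1881) + 2184/789663 = -2197292*3*√1270/1270 + 2184*(1/789663) = -3295938*√1270/635 + 104/37603 = 104/37603 - 3295938*√1270/635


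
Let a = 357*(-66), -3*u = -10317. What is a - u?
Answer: -27001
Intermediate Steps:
u = 3439 (u = -1/3*(-10317) = 3439)
a = -23562
a - u = -23562 - 1*3439 = -23562 - 3439 = -27001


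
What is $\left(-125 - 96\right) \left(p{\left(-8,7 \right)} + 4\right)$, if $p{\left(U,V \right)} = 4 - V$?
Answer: $-221$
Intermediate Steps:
$\left(-125 - 96\right) \left(p{\left(-8,7 \right)} + 4\right) = \left(-125 - 96\right) \left(\left(4 - 7\right) + 4\right) = - 221 \left(\left(4 - 7\right) + 4\right) = - 221 \left(-3 + 4\right) = \left(-221\right) 1 = -221$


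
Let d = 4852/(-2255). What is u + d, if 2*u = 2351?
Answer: 5291801/4510 ≈ 1173.3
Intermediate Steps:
u = 2351/2 (u = (½)*2351 = 2351/2 ≈ 1175.5)
d = -4852/2255 (d = 4852*(-1/2255) = -4852/2255 ≈ -2.1517)
u + d = 2351/2 - 4852/2255 = 5291801/4510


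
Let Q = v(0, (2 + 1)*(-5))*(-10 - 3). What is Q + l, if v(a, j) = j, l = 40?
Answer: 235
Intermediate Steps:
Q = 195 (Q = ((2 + 1)*(-5))*(-10 - 3) = (3*(-5))*(-13) = -15*(-13) = 195)
Q + l = 195 + 40 = 235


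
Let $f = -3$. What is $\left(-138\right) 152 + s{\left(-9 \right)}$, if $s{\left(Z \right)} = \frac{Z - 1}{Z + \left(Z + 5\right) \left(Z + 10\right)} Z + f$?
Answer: $- \frac{272817}{13} \approx -20986.0$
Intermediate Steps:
$s{\left(Z \right)} = -3 + \frac{Z \left(-1 + Z\right)}{Z + \left(5 + Z\right) \left(10 + Z\right)}$ ($s{\left(Z \right)} = \frac{Z - 1}{Z + \left(Z + 5\right) \left(Z + 10\right)} Z - 3 = \frac{-1 + Z}{Z + \left(5 + Z\right) \left(10 + Z\right)} Z - 3 = \frac{Z \left(-1 + Z\right)}{Z + \left(5 + Z\right) \left(10 + Z\right)} - 3 = -3 + \frac{Z \left(-1 + Z\right)}{Z + \left(5 + Z\right) \left(10 + Z\right)}$)
$\left(-138\right) 152 + s{\left(-9 \right)} = \left(-138\right) 152 + \frac{-150 - -441 - 2 \left(-9\right)^{2}}{50 + \left(-9\right)^{2} + 16 \left(-9\right)} = -20976 + \frac{-150 + 441 - 162}{50 + 81 - 144} = -20976 + \frac{-150 + 441 - 162}{-13} = -20976 - \frac{129}{13} = - \frac{272817}{13}$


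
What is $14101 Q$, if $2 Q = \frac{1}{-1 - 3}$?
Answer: $- \frac{14101}{8} \approx -1762.6$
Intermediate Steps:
$Q = - \frac{1}{8}$ ($Q = \frac{1}{2 \left(-1 - 3\right)} = \frac{1}{2 \left(-4\right)} = \frac{1}{2} \left(- \frac{1}{4}\right) = - \frac{1}{8} \approx -0.125$)
$14101 Q = 14101 \left(- \frac{1}{8}\right) = - \frac{14101}{8}$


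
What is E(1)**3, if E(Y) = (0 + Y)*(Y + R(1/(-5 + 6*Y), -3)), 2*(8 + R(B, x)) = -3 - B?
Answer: -729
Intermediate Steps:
R(B, x) = -19/2 - B/2 (R(B, x) = -8 + (-3 - B)/2 = -8 + (-3/2 - B/2) = -19/2 - B/2)
E(Y) = Y*(-19/2 + Y - 1/(2*(-5 + 6*Y))) (E(Y) = (0 + Y)*(Y + (-19/2 - 1/(2*(-5 + 6*Y)))) = Y*(-19/2 + Y - 1/(2*(-5 + 6*Y))))
E(1)**3 = (1*(47 - 62*1 + 6*1**2)/(-5 + 6*1))**3 = (1*(47 - 62 + 6*1)/(-5 + 6))**3 = (1*(47 - 62 + 6)/1)**3 = (1*1*(-9))**3 = (-9)**3 = -729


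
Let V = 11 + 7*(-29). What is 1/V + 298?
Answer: 57215/192 ≈ 297.99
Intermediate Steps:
V = -192 (V = 11 - 203 = -192)
1/V + 298 = 1/(-192) + 298 = -1/192 + 298 = 57215/192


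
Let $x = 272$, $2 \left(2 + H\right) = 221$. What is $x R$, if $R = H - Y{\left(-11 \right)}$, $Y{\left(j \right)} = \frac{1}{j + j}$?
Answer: $\frac{324768}{11} \approx 29524.0$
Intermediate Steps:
$H = \frac{217}{2}$ ($H = -2 + \frac{1}{2} \cdot 221 = -2 + \frac{221}{2} = \frac{217}{2} \approx 108.5$)
$Y{\left(j \right)} = \frac{1}{2 j}$
$R = \frac{1194}{11}$ ($R = \frac{217}{2} - \frac{1}{2 \left(-11\right)} = \frac{217}{2} - \frac{1}{2} \left(- \frac{1}{11}\right) = \frac{217}{2} - - \frac{1}{22} = \frac{217}{2} + \frac{1}{22} = \frac{1194}{11} \approx 108.55$)
$x R = 272 \cdot \frac{1194}{11} = \frac{324768}{11}$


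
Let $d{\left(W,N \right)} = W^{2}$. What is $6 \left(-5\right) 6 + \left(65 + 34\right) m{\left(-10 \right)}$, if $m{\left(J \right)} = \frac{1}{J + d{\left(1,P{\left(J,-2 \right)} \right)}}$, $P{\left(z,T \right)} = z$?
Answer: $-191$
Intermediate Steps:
$m{\left(J \right)} = \frac{1}{1 + J}$ ($m{\left(J \right)} = \frac{1}{J + 1^{2}} = \frac{1}{J + 1} = \frac{1}{1 + J}$)
$6 \left(-5\right) 6 + \left(65 + 34\right) m{\left(-10 \right)} = 6 \left(-5\right) 6 + \frac{65 + 34}{1 - 10} = \left(-30\right) 6 + \frac{99}{-9} = -180 + 99 \left(- \frac{1}{9}\right) = -180 - 11 = -191$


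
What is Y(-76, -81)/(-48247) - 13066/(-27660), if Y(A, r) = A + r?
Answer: 317368961/667256010 ≈ 0.47563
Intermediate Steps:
Y(-76, -81)/(-48247) - 13066/(-27660) = (-76 - 81)/(-48247) - 13066/(-27660) = -157*(-1/48247) - 13066*(-1/27660) = 157/48247 + 6533/13830 = 317368961/667256010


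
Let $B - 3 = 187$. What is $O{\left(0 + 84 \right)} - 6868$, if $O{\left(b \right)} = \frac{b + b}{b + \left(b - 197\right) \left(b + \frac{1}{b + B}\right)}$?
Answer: $- \frac{17705097572}{2577905} \approx -6868.0$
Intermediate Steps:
$B = 190$ ($B = 3 + 187 = 190$)
$O{\left(b \right)} = \frac{2 b}{b + \left(-197 + b\right) \left(b + \frac{1}{190 + b}\right)}$ ($O{\left(b \right)} = \frac{b + b}{b + \left(b - 197\right) \left(b + \frac{1}{b + 190}\right)} = \frac{2 b}{b + \left(-197 + b\right) \left(b + \frac{1}{190 + b}\right)}$)
$O{\left(0 + 84 \right)} - 6868 = \frac{2 \left(0 + 84\right) \left(190 + \left(0 + 84\right)\right)}{-197 + \left(0 + 84\right)^{3} - 37239 \left(0 + 84\right) - 6 \left(0 + 84\right)^{2}} - 6868 = 2 \cdot 84 \frac{1}{-197 + 84^{3} - 3128076 - 6 \cdot 84^{2}} \left(190 + 84\right) - 6868 = 2 \cdot 84 \frac{1}{-197 + 592704 - 3128076 - 42336} \cdot 274 - 6868 = 2 \cdot 84 \frac{1}{-2577905} \cdot 274 - 6868 = 2 \cdot 84 \left(- \frac{1}{2577905}\right) 274 - 6868 = - \frac{46032}{2577905} - 6868 = - \frac{17705097572}{2577905}$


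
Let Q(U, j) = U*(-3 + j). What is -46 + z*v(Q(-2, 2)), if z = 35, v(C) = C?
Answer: 24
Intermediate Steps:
-46 + z*v(Q(-2, 2)) = -46 + 35*(-2*(-3 + 2)) = -46 + 35*(-2*(-1)) = -46 + 35*2 = -46 + 70 = 24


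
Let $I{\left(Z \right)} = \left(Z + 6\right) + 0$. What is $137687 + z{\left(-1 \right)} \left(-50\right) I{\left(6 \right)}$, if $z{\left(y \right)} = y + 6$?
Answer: $134687$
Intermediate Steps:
$z{\left(y \right)} = 6 + y$
$I{\left(Z \right)} = 6 + Z$ ($I{\left(Z \right)} = \left(6 + Z\right) + 0 = 6 + Z$)
$137687 + z{\left(-1 \right)} \left(-50\right) I{\left(6 \right)} = 137687 + \left(6 - 1\right) \left(-50\right) \left(6 + 6\right) = 137687 + 5 \left(-50\right) 12 = 137687 - 3000 = 134687$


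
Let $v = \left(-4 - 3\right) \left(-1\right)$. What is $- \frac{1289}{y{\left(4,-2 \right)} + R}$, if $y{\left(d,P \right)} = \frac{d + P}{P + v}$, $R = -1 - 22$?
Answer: $\frac{6445}{113} \approx 57.035$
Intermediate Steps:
$R = -23$ ($R = -1 - 22 = -23$)
$v = 7$ ($v = \left(-7\right) \left(-1\right) = 7$)
$y{\left(d,P \right)} = \frac{P + d}{7 + P}$ ($y{\left(d,P \right)} = \frac{d + P}{P + 7} = \frac{P + d}{7 + P}$)
$- \frac{1289}{y{\left(4,-2 \right)} + R} = - \frac{1289}{\frac{-2 + 4}{7 - 2} - 23} = - \frac{1289}{\frac{1}{5} \cdot 2 - 23} = - \frac{1289}{\frac{2}{5} - 23} = - \frac{1289}{- \frac{113}{5}} = \left(-1289\right) \left(- \frac{5}{113}\right) = \frac{6445}{113}$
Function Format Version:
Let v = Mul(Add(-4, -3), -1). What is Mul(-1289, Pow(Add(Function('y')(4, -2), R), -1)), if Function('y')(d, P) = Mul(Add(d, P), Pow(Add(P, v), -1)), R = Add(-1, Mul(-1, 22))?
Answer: Rational(6445, 113) ≈ 57.035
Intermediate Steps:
R = -23 (R = Add(-1, -22) = -23)
v = 7 (v = Mul(-7, -1) = 7)
Function('y')(d, P) = Mul(Pow(Add(7, P), -1), Add(P, d)) (Function('y')(d, P) = Mul(Add(d, P), Pow(Add(P, 7), -1)) = Mul(Add(P, d), Pow(Add(7, P), -1)) = Mul(Pow(Add(7, P), -1), Add(P, d)))
Mul(-1289, Pow(Add(Function('y')(4, -2), R), -1)) = Mul(-1289, Pow(Add(Mul(Pow(Add(7, -2), -1), Add(-2, 4)), -23), -1)) = Mul(-1289, Pow(Add(Mul(Pow(5, -1), 2), -23), -1)) = Mul(-1289, Pow(Add(Mul(Rational(1, 5), 2), -23), -1)) = Mul(-1289, Pow(Add(Rational(2, 5), -23), -1)) = Mul(-1289, Pow(Rational(-113, 5), -1)) = Mul(-1289, Rational(-5, 113)) = Rational(6445, 113)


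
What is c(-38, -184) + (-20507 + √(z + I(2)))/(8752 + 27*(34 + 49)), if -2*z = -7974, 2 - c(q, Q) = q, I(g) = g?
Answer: 419213/10993 + √3989/10993 ≈ 38.140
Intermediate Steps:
c(q, Q) = 2 - q
z = 3987 (z = -½*(-7974) = 3987)
c(-38, -184) + (-20507 + √(z + I(2)))/(8752 + 27*(34 + 49)) = (2 - 1*(-38)) + (-20507 + √(3987 + 2))/(8752 + 27*(34 + 49)) = (2 + 38) + (-20507 + √3989)/(8752 + 27*83) = 40 + (-20507 + √3989)/(8752 + 2241) = 40 + (-20507 + √3989)/10993 = 40 + (-20507 + √3989)*(1/10993) = 40 + (-20507/10993 + √3989/10993) = 419213/10993 + √3989/10993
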